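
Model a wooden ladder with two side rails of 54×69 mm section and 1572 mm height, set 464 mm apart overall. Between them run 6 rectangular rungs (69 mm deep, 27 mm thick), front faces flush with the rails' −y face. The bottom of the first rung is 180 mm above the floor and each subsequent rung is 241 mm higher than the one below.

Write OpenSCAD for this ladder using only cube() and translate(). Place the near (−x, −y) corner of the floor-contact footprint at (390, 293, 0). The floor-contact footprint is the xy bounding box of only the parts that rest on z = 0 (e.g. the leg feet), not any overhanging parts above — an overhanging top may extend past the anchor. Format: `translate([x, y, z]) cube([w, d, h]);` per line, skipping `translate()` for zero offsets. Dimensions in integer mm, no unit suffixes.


translate([390, 293, 0]) cube([54, 69, 1572]);
translate([800, 293, 0]) cube([54, 69, 1572]);
translate([444, 293, 180]) cube([356, 69, 27]);
translate([444, 293, 421]) cube([356, 69, 27]);
translate([444, 293, 662]) cube([356, 69, 27]);
translate([444, 293, 903]) cube([356, 69, 27]);
translate([444, 293, 1144]) cube([356, 69, 27]);
translate([444, 293, 1385]) cube([356, 69, 27]);


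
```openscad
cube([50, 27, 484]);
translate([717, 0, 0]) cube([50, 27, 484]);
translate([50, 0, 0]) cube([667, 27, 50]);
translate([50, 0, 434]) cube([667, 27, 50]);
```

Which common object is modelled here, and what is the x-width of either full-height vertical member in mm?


A picture frame. The border width is 50 mm.

Four thin pieces enclosing a rectangular opening — a picture frame. The two full-height stiles are 484 mm tall; the top rail sits at z = 434 and is 50 mm tall, so the border above the opening is 484 − 434 = 50 mm, matching the stile x-width.


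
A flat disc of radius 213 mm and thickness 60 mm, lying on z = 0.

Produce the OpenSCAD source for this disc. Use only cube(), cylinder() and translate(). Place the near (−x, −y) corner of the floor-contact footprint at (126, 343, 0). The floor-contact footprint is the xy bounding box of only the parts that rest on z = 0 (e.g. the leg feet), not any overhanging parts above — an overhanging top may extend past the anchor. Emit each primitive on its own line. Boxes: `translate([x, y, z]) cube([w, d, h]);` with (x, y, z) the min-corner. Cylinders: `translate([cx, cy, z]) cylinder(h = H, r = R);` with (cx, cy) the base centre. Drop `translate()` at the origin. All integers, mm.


translate([339, 556, 0]) cylinder(h = 60, r = 213);


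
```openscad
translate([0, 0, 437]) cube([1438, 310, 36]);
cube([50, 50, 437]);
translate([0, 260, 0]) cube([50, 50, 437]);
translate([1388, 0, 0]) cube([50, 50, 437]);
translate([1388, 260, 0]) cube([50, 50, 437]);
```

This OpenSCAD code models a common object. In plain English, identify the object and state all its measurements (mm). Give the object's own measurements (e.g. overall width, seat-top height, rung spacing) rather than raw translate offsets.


A long wooden bench with a 1438 mm (x) × 310 mm (y) seat, 36 mm thick, its top surface 473 mm above the floor. Four 50 mm square legs at the seat corners, flush with the edges, run from z = 0 to the seat underside.


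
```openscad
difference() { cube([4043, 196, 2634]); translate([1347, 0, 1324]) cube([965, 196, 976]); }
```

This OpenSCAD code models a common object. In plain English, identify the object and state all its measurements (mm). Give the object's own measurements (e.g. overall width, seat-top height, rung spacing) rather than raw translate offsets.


A wall 4043 mm long (x), 196 mm thick (y), 2634 mm tall, with a rectangular window opening cut through it. The opening is 965 mm wide and 976 mm tall; its sill is at z = 1324 mm and its near (−x) edge is 1347 mm from the wall's −x end. The opening passes through the full wall thickness.


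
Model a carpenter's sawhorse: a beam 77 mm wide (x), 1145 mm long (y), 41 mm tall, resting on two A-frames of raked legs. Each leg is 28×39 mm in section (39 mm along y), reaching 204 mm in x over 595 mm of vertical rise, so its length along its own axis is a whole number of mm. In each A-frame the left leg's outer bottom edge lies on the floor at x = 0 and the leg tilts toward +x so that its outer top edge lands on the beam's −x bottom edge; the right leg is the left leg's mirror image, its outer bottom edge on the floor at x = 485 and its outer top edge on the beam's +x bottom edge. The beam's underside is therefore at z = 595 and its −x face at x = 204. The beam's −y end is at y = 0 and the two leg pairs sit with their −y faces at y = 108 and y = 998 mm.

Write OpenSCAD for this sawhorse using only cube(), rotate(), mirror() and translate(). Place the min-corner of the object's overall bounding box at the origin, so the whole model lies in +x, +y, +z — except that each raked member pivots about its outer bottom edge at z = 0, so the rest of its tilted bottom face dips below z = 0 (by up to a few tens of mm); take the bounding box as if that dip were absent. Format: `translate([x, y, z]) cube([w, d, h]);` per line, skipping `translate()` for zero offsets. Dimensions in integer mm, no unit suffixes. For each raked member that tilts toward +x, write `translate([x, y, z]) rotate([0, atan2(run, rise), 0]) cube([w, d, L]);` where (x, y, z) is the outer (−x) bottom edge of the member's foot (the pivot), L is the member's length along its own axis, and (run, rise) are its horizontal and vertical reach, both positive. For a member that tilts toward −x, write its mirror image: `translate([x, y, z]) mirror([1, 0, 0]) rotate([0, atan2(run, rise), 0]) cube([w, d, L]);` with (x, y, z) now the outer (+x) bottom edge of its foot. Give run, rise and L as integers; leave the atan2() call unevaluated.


translate([204, 0, 595]) cube([77, 1145, 41]);
translate([0, 108, 0]) rotate([0, atan2(204, 595), 0]) cube([28, 39, 629]);
translate([485, 108, 0]) mirror([1, 0, 0]) rotate([0, atan2(204, 595), 0]) cube([28, 39, 629]);
translate([0, 998, 0]) rotate([0, atan2(204, 595), 0]) cube([28, 39, 629]);
translate([485, 998, 0]) mirror([1, 0, 0]) rotate([0, atan2(204, 595), 0]) cube([28, 39, 629]);


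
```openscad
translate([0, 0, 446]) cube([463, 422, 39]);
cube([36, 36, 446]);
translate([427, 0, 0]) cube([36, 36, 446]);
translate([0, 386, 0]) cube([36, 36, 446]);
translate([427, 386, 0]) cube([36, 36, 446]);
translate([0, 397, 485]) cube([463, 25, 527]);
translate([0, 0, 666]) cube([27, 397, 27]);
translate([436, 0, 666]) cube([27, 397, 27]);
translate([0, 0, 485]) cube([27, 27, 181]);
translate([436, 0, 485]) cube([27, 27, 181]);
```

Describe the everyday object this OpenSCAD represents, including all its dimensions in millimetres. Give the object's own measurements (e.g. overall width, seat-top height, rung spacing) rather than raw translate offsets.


A chair. The seat is a 463×422×39 mm slab with its top at z = 485 mm, on four 36×36 mm corner legs (flush with the seat edges, standing on z = 0). A flat backrest 25 mm thick, 527 mm tall, spans the full seat width and rises from the seat top along its +y edge, rear face flush with the rear of the seat. Two armrests of 27×27 mm section run along each side from the seat's front edge to the front of the backrest, top faces 208 mm above the seat top and outer faces flush with the seat's x-edges; a 27×27 mm post under the front of each armrest stands on the seat at the front corner.


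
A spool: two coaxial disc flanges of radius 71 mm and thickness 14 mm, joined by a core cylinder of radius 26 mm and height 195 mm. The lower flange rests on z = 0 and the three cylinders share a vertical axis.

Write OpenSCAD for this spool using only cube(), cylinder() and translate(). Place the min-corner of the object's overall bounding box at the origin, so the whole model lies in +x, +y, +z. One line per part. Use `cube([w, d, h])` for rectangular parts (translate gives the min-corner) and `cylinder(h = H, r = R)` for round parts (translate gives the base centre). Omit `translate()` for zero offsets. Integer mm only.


translate([71, 71, 0]) cylinder(h = 14, r = 71);
translate([71, 71, 14]) cylinder(h = 195, r = 26);
translate([71, 71, 209]) cylinder(h = 14, r = 71);


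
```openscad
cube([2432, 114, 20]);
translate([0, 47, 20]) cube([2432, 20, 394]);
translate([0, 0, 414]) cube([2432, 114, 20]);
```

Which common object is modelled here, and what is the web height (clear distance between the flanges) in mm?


An I-beam. The web height is 394 mm.

Two wide flanges with a thin centred web — an I-beam. Overall 434 mm minus two 20 mm flanges gives a web of 434 − 2·20 = 394 mm.


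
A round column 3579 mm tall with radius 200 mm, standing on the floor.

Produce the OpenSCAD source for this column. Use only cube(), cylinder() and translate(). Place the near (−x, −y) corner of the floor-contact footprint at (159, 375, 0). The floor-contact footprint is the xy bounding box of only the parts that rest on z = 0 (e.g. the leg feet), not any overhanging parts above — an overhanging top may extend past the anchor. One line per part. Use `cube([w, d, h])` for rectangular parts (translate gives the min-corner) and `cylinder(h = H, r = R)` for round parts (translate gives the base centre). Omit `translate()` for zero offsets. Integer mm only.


translate([359, 575, 0]) cylinder(h = 3579, r = 200);


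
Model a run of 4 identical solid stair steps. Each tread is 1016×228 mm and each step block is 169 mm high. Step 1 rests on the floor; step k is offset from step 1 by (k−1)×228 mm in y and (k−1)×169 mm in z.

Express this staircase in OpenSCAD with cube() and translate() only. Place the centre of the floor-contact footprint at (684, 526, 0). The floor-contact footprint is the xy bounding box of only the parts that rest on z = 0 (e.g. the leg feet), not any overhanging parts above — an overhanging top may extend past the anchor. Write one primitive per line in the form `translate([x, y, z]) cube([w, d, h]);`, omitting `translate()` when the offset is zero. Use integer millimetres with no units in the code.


translate([176, 412, 0]) cube([1016, 228, 169]);
translate([176, 640, 169]) cube([1016, 228, 169]);
translate([176, 868, 338]) cube([1016, 228, 169]);
translate([176, 1096, 507]) cube([1016, 228, 169]);


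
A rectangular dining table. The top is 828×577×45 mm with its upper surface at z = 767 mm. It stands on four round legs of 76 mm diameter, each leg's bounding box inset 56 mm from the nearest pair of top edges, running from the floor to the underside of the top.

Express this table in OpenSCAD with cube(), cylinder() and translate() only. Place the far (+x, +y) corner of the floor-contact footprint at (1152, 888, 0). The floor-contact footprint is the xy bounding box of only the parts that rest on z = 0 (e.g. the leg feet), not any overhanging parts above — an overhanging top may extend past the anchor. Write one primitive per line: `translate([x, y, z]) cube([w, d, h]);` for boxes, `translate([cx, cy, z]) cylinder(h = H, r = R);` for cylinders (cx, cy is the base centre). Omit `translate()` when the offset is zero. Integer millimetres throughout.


translate([380, 367, 722]) cube([828, 577, 45]);
translate([474, 461, 0]) cylinder(h = 722, r = 38);
translate([1114, 461, 0]) cylinder(h = 722, r = 38);
translate([474, 850, 0]) cylinder(h = 722, r = 38);
translate([1114, 850, 0]) cylinder(h = 722, r = 38);


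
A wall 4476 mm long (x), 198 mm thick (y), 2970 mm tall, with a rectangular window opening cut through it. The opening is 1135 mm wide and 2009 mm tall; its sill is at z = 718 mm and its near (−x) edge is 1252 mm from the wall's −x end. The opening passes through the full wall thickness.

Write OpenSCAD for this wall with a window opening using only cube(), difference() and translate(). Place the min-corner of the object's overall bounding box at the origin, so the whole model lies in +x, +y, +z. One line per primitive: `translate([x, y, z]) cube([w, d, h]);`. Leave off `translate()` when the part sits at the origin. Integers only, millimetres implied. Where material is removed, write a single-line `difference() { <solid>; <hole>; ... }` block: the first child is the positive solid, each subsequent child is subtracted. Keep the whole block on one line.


difference() { cube([4476, 198, 2970]); translate([1252, 0, 718]) cube([1135, 198, 2009]); }


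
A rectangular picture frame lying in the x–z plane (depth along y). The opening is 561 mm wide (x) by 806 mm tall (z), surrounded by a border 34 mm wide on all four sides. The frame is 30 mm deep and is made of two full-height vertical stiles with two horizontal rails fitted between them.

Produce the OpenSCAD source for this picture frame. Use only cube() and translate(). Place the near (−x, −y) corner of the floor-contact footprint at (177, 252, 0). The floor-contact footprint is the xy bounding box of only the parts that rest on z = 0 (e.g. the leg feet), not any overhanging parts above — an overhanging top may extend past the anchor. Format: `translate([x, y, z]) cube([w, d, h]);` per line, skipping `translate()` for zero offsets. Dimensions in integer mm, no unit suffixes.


translate([177, 252, 0]) cube([34, 30, 874]);
translate([772, 252, 0]) cube([34, 30, 874]);
translate([211, 252, 0]) cube([561, 30, 34]);
translate([211, 252, 840]) cube([561, 30, 34]);


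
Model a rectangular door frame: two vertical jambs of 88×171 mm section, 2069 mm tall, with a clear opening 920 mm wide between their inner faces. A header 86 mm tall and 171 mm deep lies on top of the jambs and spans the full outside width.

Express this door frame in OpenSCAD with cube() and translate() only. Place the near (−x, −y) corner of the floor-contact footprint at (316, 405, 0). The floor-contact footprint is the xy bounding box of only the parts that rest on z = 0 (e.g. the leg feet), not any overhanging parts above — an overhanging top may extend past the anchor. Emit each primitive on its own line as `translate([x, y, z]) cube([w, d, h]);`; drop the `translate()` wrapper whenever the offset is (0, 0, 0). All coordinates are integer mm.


translate([316, 405, 0]) cube([88, 171, 2069]);
translate([1324, 405, 0]) cube([88, 171, 2069]);
translate([316, 405, 2069]) cube([1096, 171, 86]);


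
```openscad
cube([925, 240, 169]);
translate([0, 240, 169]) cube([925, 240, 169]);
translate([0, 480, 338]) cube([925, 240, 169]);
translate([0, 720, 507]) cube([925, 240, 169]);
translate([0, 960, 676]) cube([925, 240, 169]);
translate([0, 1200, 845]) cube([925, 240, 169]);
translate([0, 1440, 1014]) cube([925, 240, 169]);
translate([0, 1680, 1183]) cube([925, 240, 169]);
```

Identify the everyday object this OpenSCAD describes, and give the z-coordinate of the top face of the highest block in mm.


A staircase. The total rise is 1352 mm.

8 identical blocks, each offset up and back from the previous — a staircase. Each step is 169 mm tall and there are 8 of them, so the total rise is 8 × 169 = 1352 mm.


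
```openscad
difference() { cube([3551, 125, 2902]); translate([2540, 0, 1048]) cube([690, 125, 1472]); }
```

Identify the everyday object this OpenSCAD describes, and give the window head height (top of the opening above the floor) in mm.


A wall with a window opening. The window head height is 2520 mm.

A wall with a rectangular opening subtracted — a window. Sill at z = 1048, opening 1472 mm tall, so the head is at 1048 + 1472 = 2520 mm.


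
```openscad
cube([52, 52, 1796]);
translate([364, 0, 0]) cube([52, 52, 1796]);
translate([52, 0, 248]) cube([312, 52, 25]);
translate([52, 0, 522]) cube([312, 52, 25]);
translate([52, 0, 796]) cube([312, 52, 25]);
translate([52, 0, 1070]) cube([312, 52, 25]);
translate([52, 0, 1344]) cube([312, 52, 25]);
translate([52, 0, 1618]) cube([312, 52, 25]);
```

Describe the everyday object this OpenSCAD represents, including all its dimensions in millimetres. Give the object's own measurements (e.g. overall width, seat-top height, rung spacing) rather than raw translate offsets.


A straight ladder. Two 52×52 mm vertical rails, 1796 mm tall, stand 416 mm apart (outside-to-outside) with their front faces coplanar on the −y side. 6 rungs, each 52 mm deep and 25 mm tall, span between the inner faces of the rails, front faces flush with the rails. The lowest rung's underside is at z = 248 mm and rungs are spaced 274 mm apart (underside to underside).


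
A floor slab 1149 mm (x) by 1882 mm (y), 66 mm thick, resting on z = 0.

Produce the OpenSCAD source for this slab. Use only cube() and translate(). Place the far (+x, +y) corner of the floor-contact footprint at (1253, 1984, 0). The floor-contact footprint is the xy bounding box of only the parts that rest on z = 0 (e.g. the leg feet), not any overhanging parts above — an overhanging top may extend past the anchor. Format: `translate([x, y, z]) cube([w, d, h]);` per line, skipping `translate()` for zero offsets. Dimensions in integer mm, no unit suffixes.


translate([104, 102, 0]) cube([1149, 1882, 66]);


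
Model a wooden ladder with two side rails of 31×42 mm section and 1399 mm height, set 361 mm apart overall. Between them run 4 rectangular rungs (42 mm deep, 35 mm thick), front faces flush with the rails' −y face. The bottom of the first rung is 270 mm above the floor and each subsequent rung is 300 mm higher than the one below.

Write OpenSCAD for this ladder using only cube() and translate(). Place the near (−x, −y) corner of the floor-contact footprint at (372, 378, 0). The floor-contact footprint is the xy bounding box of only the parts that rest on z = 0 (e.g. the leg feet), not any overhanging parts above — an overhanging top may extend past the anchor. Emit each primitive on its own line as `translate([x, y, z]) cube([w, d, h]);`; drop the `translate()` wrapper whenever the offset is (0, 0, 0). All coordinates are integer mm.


// rung span = 361 - 2*31 = 299
// rung[k] z = 270 + k*300
translate([372, 378, 0]) cube([31, 42, 1399]);
translate([702, 378, 0]) cube([31, 42, 1399]);
translate([403, 378, 270]) cube([299, 42, 35]);
translate([403, 378, 570]) cube([299, 42, 35]);
translate([403, 378, 870]) cube([299, 42, 35]);
translate([403, 378, 1170]) cube([299, 42, 35]);


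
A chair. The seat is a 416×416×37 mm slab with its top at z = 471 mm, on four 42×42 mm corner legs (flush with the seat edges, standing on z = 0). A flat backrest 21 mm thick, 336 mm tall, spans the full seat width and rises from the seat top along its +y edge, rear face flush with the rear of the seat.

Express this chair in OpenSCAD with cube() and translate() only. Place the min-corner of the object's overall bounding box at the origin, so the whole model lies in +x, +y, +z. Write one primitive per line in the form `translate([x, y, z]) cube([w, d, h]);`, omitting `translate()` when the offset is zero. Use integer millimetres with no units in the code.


translate([0, 0, 434]) cube([416, 416, 37]);
cube([42, 42, 434]);
translate([374, 0, 0]) cube([42, 42, 434]);
translate([0, 374, 0]) cube([42, 42, 434]);
translate([374, 374, 0]) cube([42, 42, 434]);
translate([0, 395, 471]) cube([416, 21, 336]);


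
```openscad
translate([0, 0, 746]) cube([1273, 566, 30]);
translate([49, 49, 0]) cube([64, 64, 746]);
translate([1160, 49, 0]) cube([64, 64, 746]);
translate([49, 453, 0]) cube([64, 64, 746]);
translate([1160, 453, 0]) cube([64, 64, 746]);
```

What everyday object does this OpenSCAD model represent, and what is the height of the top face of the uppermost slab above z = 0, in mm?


A table. The table height is 776 mm.

A 1273×566×30 slab sits at z = 746 on four 64 mm square posts — a table. The top surface is at 746 + 30 = 776 mm.


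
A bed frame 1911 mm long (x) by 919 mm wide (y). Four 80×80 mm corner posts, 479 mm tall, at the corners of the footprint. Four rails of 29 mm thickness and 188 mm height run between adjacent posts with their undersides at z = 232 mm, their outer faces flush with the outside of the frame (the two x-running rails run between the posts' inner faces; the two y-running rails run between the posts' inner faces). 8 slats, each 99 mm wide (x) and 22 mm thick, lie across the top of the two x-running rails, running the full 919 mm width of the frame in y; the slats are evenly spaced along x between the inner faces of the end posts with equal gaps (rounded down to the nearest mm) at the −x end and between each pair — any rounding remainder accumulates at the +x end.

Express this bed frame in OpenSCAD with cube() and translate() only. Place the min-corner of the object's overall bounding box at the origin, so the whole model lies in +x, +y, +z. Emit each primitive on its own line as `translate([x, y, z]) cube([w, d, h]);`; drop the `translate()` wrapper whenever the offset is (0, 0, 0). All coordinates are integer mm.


cube([80, 80, 479]);
translate([0, 839, 0]) cube([80, 80, 479]);
translate([1831, 0, 0]) cube([80, 80, 479]);
translate([1831, 839, 0]) cube([80, 80, 479]);
translate([80, 0, 232]) cube([1751, 29, 188]);
translate([80, 890, 232]) cube([1751, 29, 188]);
translate([0, 80, 232]) cube([29, 759, 188]);
translate([1882, 80, 232]) cube([29, 759, 188]);
translate([186, 0, 420]) cube([99, 919, 22]);
translate([391, 0, 420]) cube([99, 919, 22]);
translate([596, 0, 420]) cube([99, 919, 22]);
translate([801, 0, 420]) cube([99, 919, 22]);
translate([1006, 0, 420]) cube([99, 919, 22]);
translate([1211, 0, 420]) cube([99, 919, 22]);
translate([1416, 0, 420]) cube([99, 919, 22]);
translate([1621, 0, 420]) cube([99, 919, 22]);


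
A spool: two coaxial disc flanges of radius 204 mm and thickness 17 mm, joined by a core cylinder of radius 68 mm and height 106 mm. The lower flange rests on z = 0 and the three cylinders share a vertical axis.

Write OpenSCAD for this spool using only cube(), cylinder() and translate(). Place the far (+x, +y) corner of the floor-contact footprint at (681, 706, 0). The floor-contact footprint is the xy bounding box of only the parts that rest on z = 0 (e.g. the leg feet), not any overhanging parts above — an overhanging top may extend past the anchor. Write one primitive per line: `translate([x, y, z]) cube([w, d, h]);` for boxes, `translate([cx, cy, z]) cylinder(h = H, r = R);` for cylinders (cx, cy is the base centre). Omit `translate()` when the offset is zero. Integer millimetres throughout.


translate([477, 502, 0]) cylinder(h = 17, r = 204);
translate([477, 502, 17]) cylinder(h = 106, r = 68);
translate([477, 502, 123]) cylinder(h = 17, r = 204);


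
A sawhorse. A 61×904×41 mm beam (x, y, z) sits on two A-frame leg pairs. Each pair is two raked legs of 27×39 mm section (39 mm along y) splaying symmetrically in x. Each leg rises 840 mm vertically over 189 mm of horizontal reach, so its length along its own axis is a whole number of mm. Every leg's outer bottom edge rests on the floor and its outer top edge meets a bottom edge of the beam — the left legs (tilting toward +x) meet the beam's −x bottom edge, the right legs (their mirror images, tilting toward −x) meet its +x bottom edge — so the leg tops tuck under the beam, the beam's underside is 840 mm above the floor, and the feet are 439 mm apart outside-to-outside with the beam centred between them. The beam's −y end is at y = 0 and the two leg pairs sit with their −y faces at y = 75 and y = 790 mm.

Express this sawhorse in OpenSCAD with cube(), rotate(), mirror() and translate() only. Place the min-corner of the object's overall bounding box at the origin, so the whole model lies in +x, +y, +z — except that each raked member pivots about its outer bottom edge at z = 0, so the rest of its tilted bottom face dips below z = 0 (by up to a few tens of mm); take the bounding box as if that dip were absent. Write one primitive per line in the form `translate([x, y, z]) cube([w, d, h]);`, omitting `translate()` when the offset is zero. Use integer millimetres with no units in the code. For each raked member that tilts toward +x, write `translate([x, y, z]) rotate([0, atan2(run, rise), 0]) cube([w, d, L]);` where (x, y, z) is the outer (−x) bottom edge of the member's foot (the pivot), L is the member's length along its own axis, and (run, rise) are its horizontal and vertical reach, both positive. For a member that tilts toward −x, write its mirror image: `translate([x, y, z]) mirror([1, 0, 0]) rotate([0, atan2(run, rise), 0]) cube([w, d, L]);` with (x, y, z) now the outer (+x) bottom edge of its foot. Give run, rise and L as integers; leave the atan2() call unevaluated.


// leg length = √(189² + 840²) = 861
// right-leg outer foot x = 2·189 + 61 = 439
// beam min-corner = (189, 0, 840)
translate([189, 0, 840]) cube([61, 904, 41]);
translate([0, 75, 0]) rotate([0, atan2(189, 840), 0]) cube([27, 39, 861]);
translate([439, 75, 0]) mirror([1, 0, 0]) rotate([0, atan2(189, 840), 0]) cube([27, 39, 861]);
translate([0, 790, 0]) rotate([0, atan2(189, 840), 0]) cube([27, 39, 861]);
translate([439, 790, 0]) mirror([1, 0, 0]) rotate([0, atan2(189, 840), 0]) cube([27, 39, 861]);


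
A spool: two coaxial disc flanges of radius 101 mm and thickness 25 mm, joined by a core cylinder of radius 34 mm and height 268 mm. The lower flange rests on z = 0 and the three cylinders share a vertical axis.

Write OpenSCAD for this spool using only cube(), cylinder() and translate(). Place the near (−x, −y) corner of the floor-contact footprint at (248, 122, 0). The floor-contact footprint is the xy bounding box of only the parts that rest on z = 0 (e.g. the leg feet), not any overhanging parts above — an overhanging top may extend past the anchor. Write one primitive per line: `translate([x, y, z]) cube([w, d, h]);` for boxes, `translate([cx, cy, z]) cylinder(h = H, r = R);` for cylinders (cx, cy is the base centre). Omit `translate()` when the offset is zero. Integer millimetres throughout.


translate([349, 223, 0]) cylinder(h = 25, r = 101);
translate([349, 223, 25]) cylinder(h = 268, r = 34);
translate([349, 223, 293]) cylinder(h = 25, r = 101);


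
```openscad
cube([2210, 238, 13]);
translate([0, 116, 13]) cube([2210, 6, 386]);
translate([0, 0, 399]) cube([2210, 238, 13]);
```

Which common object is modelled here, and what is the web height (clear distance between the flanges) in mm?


An I-beam. The web height is 386 mm.

Two wide flanges with a thin centred web — an I-beam. Overall 412 mm minus two 13 mm flanges gives a web of 412 − 2·13 = 386 mm.


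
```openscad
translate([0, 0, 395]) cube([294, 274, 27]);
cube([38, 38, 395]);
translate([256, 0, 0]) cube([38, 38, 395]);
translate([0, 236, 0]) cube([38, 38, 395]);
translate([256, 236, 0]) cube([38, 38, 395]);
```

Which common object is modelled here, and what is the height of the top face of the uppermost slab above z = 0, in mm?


A stool. The seat height is 422 mm.

A 294×274×27 slab at z = 395 on four corner posts — a stool. The seat top is 395 + 27 = 422 mm.


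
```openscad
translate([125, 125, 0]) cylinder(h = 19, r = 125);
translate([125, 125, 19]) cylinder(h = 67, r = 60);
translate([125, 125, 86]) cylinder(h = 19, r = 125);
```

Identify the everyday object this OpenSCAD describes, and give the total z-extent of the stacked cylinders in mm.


A spool. The overall height is 105 mm.

Three coaxial cylinders, large–small–large — a spool. Two 19 mm flanges and a 67 mm core give 19 + 67 + 19 = 105 mm.


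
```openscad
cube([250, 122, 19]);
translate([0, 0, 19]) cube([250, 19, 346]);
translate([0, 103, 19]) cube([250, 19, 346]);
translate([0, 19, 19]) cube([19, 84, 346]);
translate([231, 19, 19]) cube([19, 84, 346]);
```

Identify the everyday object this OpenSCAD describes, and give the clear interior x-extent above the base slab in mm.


An open box. The internal width is 212 mm.

A 250×122 base slab with four walls standing on it — an open box. The base is 250 mm wide and the walls are 19 mm thick, so the internal width is 250 − 2 × 19 = 212 mm.


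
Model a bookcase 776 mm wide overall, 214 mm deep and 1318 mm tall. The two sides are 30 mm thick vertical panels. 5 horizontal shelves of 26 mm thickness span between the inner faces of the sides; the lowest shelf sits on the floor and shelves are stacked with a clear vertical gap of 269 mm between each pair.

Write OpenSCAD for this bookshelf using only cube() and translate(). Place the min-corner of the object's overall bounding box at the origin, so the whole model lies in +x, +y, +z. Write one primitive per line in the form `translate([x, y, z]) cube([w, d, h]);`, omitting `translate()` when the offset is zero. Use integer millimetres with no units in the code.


cube([30, 214, 1318]);
translate([746, 0, 0]) cube([30, 214, 1318]);
translate([30, 0, 0]) cube([716, 214, 26]);
translate([30, 0, 295]) cube([716, 214, 26]);
translate([30, 0, 590]) cube([716, 214, 26]);
translate([30, 0, 885]) cube([716, 214, 26]);
translate([30, 0, 1180]) cube([716, 214, 26]);


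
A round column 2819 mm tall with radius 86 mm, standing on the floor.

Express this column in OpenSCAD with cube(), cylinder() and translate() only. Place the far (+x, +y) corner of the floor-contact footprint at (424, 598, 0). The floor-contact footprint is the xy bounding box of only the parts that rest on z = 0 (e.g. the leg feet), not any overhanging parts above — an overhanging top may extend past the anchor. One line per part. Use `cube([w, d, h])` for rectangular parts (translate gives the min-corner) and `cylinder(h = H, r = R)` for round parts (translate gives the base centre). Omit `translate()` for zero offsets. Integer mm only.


translate([338, 512, 0]) cylinder(h = 2819, r = 86);


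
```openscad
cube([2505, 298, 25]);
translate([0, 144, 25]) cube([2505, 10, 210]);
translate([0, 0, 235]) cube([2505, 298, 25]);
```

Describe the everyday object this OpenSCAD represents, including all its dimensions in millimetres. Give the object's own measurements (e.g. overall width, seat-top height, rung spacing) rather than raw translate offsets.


An I-beam lying along x, 2505 mm long. Overall section height 260 mm. Two flanges 298 mm wide (y) and 25 mm thick, one on the floor and one at the top; a web 10 mm thick runs between them, centred on the flange width.


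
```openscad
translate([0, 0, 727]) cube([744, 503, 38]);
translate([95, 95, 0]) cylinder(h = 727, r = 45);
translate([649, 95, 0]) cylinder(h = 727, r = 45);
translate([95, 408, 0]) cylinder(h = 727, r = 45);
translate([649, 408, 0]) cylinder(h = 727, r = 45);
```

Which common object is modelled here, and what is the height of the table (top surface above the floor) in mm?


A table. The table height is 765 mm.

A 744×503×38 slab sits at z = 727 on four Ø90 mm round legs — a table. The top surface is at 727 + 38 = 765 mm.


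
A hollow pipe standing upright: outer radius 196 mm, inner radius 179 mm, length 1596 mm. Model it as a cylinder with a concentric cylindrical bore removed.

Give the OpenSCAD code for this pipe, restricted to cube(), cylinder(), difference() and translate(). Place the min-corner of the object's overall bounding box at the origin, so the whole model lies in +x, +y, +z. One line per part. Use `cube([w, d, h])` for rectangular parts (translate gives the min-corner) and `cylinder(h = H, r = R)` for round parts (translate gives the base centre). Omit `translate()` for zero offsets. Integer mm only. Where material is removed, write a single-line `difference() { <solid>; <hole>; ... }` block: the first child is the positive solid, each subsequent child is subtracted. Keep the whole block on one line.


difference() { translate([196, 196, 0]) cylinder(h = 1596, r = 196); translate([196, 196, 0]) cylinder(h = 1596, r = 179); }


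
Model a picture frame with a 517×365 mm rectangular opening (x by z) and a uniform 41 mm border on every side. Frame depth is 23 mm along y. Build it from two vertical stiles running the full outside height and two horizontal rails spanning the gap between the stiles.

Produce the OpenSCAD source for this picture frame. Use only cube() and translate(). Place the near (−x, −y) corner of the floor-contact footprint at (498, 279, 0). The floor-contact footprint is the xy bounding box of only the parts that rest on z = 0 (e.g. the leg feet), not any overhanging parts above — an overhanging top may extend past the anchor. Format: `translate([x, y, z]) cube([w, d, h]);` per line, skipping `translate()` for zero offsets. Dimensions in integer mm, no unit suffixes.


translate([498, 279, 0]) cube([41, 23, 447]);
translate([1056, 279, 0]) cube([41, 23, 447]);
translate([539, 279, 0]) cube([517, 23, 41]);
translate([539, 279, 406]) cube([517, 23, 41]);


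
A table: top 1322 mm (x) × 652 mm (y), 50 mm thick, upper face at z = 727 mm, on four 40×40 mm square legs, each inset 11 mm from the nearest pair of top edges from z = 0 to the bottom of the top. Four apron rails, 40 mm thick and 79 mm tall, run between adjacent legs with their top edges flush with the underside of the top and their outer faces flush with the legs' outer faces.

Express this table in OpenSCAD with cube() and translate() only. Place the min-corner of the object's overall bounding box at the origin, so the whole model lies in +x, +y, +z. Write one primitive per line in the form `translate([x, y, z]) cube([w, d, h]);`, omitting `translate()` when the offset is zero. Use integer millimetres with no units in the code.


translate([0, 0, 677]) cube([1322, 652, 50]);
translate([11, 11, 0]) cube([40, 40, 677]);
translate([1271, 11, 0]) cube([40, 40, 677]);
translate([11, 601, 0]) cube([40, 40, 677]);
translate([1271, 601, 0]) cube([40, 40, 677]);
translate([51, 11, 598]) cube([1220, 40, 79]);
translate([51, 601, 598]) cube([1220, 40, 79]);
translate([11, 51, 598]) cube([40, 550, 79]);
translate([1271, 51, 598]) cube([40, 550, 79]);


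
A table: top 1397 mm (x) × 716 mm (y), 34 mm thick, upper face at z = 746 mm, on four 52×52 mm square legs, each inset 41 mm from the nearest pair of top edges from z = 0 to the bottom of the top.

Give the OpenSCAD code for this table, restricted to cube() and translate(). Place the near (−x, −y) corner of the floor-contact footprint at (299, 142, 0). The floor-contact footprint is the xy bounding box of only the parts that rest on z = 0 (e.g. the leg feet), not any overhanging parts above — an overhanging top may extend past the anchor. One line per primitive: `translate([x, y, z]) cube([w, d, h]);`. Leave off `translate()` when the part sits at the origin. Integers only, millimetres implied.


// leg_h = 746 - 34 = 712
translate([258, 101, 712]) cube([1397, 716, 34]);
translate([299, 142, 0]) cube([52, 52, 712]);
translate([1562, 142, 0]) cube([52, 52, 712]);
translate([299, 724, 0]) cube([52, 52, 712]);
translate([1562, 724, 0]) cube([52, 52, 712]);


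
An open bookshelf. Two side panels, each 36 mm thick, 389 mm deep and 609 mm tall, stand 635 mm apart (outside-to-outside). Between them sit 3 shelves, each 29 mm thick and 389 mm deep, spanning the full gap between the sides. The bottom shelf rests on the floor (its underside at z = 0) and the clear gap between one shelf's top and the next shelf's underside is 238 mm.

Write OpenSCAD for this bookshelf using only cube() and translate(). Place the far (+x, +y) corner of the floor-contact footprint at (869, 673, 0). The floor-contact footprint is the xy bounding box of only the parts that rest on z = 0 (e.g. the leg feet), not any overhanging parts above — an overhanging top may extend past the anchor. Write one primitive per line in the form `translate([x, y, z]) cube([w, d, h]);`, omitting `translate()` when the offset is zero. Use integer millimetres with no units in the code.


translate([234, 284, 0]) cube([36, 389, 609]);
translate([833, 284, 0]) cube([36, 389, 609]);
translate([270, 284, 0]) cube([563, 389, 29]);
translate([270, 284, 267]) cube([563, 389, 29]);
translate([270, 284, 534]) cube([563, 389, 29]);


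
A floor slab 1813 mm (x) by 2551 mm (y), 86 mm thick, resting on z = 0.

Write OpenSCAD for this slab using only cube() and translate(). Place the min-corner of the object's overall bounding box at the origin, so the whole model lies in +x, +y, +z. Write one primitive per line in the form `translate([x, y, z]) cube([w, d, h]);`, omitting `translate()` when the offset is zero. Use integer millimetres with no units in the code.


cube([1813, 2551, 86]);


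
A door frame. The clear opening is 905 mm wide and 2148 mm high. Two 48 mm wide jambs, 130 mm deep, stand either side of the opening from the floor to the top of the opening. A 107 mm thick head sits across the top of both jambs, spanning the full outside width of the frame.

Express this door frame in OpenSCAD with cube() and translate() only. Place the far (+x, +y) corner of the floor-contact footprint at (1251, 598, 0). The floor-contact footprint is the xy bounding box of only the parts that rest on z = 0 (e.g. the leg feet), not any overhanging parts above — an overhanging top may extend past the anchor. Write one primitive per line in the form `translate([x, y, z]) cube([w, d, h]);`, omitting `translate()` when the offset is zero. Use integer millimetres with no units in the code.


translate([250, 468, 0]) cube([48, 130, 2148]);
translate([1203, 468, 0]) cube([48, 130, 2148]);
translate([250, 468, 2148]) cube([1001, 130, 107]);


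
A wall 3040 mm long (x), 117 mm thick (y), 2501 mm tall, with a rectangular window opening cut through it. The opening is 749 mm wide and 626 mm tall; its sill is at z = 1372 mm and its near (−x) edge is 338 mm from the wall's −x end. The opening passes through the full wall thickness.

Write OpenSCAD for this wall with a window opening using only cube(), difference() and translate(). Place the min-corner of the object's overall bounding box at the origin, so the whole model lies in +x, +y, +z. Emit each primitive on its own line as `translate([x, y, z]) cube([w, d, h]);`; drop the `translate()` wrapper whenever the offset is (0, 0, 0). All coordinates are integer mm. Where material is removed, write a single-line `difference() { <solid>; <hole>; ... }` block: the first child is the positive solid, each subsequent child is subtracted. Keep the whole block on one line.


difference() { cube([3040, 117, 2501]); translate([338, 0, 1372]) cube([749, 117, 626]); }


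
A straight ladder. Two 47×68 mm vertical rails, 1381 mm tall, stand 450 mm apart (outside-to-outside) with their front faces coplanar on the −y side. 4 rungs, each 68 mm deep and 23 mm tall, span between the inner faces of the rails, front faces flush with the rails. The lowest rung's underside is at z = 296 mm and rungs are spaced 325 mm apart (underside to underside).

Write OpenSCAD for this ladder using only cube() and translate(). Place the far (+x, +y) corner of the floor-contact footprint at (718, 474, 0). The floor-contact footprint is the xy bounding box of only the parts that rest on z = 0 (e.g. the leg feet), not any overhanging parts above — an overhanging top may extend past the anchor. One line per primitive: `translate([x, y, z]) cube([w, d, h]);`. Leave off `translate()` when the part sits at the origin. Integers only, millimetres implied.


translate([268, 406, 0]) cube([47, 68, 1381]);
translate([671, 406, 0]) cube([47, 68, 1381]);
translate([315, 406, 296]) cube([356, 68, 23]);
translate([315, 406, 621]) cube([356, 68, 23]);
translate([315, 406, 946]) cube([356, 68, 23]);
translate([315, 406, 1271]) cube([356, 68, 23]);


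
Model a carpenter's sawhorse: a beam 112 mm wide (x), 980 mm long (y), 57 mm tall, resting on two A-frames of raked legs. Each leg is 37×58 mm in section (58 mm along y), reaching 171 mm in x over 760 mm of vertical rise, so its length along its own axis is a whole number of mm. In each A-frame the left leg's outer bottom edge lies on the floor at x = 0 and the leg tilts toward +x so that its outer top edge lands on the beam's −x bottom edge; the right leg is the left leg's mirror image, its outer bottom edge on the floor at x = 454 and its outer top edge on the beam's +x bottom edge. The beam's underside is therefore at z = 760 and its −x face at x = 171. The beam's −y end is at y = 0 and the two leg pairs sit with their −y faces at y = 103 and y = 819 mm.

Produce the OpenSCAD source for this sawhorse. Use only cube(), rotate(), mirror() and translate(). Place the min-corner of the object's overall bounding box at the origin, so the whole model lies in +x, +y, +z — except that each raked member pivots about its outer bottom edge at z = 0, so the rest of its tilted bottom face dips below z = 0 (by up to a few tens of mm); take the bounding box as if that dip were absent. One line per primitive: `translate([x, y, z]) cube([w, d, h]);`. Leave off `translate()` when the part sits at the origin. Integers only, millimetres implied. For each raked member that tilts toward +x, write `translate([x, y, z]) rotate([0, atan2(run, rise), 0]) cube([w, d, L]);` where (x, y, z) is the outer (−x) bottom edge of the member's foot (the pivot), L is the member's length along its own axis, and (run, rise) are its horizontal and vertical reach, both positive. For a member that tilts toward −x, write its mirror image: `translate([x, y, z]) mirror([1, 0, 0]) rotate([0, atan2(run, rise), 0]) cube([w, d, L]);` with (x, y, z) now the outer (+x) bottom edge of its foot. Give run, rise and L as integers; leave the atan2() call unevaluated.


// leg length = √(171² + 760²) = 779
// right-leg outer foot x = 2·171 + 112 = 454
// beam min-corner = (171, 0, 760)
translate([171, 0, 760]) cube([112, 980, 57]);
translate([0, 103, 0]) rotate([0, atan2(171, 760), 0]) cube([37, 58, 779]);
translate([454, 103, 0]) mirror([1, 0, 0]) rotate([0, atan2(171, 760), 0]) cube([37, 58, 779]);
translate([0, 819, 0]) rotate([0, atan2(171, 760), 0]) cube([37, 58, 779]);
translate([454, 819, 0]) mirror([1, 0, 0]) rotate([0, atan2(171, 760), 0]) cube([37, 58, 779]);
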